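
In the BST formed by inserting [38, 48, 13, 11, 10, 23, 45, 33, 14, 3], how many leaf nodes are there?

Tree built from: [38, 48, 13, 11, 10, 23, 45, 33, 14, 3]
Tree (level-order array): [38, 13, 48, 11, 23, 45, None, 10, None, 14, 33, None, None, 3]
Rule: A leaf has 0 children.
Per-node child counts:
  node 38: 2 child(ren)
  node 13: 2 child(ren)
  node 11: 1 child(ren)
  node 10: 1 child(ren)
  node 3: 0 child(ren)
  node 23: 2 child(ren)
  node 14: 0 child(ren)
  node 33: 0 child(ren)
  node 48: 1 child(ren)
  node 45: 0 child(ren)
Matching nodes: [3, 14, 33, 45]
Count of leaf nodes: 4


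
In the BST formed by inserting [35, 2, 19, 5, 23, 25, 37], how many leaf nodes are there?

Tree built from: [35, 2, 19, 5, 23, 25, 37]
Tree (level-order array): [35, 2, 37, None, 19, None, None, 5, 23, None, None, None, 25]
Rule: A leaf has 0 children.
Per-node child counts:
  node 35: 2 child(ren)
  node 2: 1 child(ren)
  node 19: 2 child(ren)
  node 5: 0 child(ren)
  node 23: 1 child(ren)
  node 25: 0 child(ren)
  node 37: 0 child(ren)
Matching nodes: [5, 25, 37]
Count of leaf nodes: 3


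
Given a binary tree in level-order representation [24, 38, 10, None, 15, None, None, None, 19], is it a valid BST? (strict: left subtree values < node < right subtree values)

Level-order array: [24, 38, 10, None, 15, None, None, None, 19]
Validate using subtree bounds (lo, hi): at each node, require lo < value < hi,
then recurse left with hi=value and right with lo=value.
Preorder trace (stopping at first violation):
  at node 24 with bounds (-inf, +inf): OK
  at node 38 with bounds (-inf, 24): VIOLATION
Node 38 violates its bound: not (-inf < 38 < 24).
Result: Not a valid BST


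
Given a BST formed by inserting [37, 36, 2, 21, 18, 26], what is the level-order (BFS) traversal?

Tree insertion order: [37, 36, 2, 21, 18, 26]
Tree (level-order array): [37, 36, None, 2, None, None, 21, 18, 26]
BFS from the root, enqueuing left then right child of each popped node:
  queue [37] -> pop 37, enqueue [36], visited so far: [37]
  queue [36] -> pop 36, enqueue [2], visited so far: [37, 36]
  queue [2] -> pop 2, enqueue [21], visited so far: [37, 36, 2]
  queue [21] -> pop 21, enqueue [18, 26], visited so far: [37, 36, 2, 21]
  queue [18, 26] -> pop 18, enqueue [none], visited so far: [37, 36, 2, 21, 18]
  queue [26] -> pop 26, enqueue [none], visited so far: [37, 36, 2, 21, 18, 26]
Result: [37, 36, 2, 21, 18, 26]


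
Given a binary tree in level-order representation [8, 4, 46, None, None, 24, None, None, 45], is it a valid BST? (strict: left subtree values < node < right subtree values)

Level-order array: [8, 4, 46, None, None, 24, None, None, 45]
Validate using subtree bounds (lo, hi): at each node, require lo < value < hi,
then recurse left with hi=value and right with lo=value.
Preorder trace (stopping at first violation):
  at node 8 with bounds (-inf, +inf): OK
  at node 4 with bounds (-inf, 8): OK
  at node 46 with bounds (8, +inf): OK
  at node 24 with bounds (8, 46): OK
  at node 45 with bounds (24, 46): OK
No violation found at any node.
Result: Valid BST


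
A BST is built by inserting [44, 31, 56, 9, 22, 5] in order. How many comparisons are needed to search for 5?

Search path for 5: 44 -> 31 -> 9 -> 5
Found: True
Comparisons: 4


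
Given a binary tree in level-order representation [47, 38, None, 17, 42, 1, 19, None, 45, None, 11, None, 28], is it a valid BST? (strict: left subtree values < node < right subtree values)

Level-order array: [47, 38, None, 17, 42, 1, 19, None, 45, None, 11, None, 28]
Validate using subtree bounds (lo, hi): at each node, require lo < value < hi,
then recurse left with hi=value and right with lo=value.
Preorder trace (stopping at first violation):
  at node 47 with bounds (-inf, +inf): OK
  at node 38 with bounds (-inf, 47): OK
  at node 17 with bounds (-inf, 38): OK
  at node 1 with bounds (-inf, 17): OK
  at node 11 with bounds (1, 17): OK
  at node 19 with bounds (17, 38): OK
  at node 28 with bounds (19, 38): OK
  at node 42 with bounds (38, 47): OK
  at node 45 with bounds (42, 47): OK
No violation found at any node.
Result: Valid BST


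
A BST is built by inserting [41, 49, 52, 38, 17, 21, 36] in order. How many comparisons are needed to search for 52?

Search path for 52: 41 -> 49 -> 52
Found: True
Comparisons: 3


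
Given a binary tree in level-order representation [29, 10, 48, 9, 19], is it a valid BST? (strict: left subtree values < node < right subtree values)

Level-order array: [29, 10, 48, 9, 19]
Validate using subtree bounds (lo, hi): at each node, require lo < value < hi,
then recurse left with hi=value and right with lo=value.
Preorder trace (stopping at first violation):
  at node 29 with bounds (-inf, +inf): OK
  at node 10 with bounds (-inf, 29): OK
  at node 9 with bounds (-inf, 10): OK
  at node 19 with bounds (10, 29): OK
  at node 48 with bounds (29, +inf): OK
No violation found at any node.
Result: Valid BST


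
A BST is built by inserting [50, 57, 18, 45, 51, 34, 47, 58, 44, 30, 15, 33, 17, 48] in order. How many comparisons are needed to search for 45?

Search path for 45: 50 -> 18 -> 45
Found: True
Comparisons: 3


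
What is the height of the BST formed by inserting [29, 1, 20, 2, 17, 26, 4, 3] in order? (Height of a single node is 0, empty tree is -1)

Insertion order: [29, 1, 20, 2, 17, 26, 4, 3]
Tree (level-order array): [29, 1, None, None, 20, 2, 26, None, 17, None, None, 4, None, 3]
Compute height bottom-up (empty subtree = -1):
  height(3) = 1 + max(-1, -1) = 0
  height(4) = 1 + max(0, -1) = 1
  height(17) = 1 + max(1, -1) = 2
  height(2) = 1 + max(-1, 2) = 3
  height(26) = 1 + max(-1, -1) = 0
  height(20) = 1 + max(3, 0) = 4
  height(1) = 1 + max(-1, 4) = 5
  height(29) = 1 + max(5, -1) = 6
Height = 6


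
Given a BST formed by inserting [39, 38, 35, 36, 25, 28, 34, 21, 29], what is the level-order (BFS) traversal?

Tree insertion order: [39, 38, 35, 36, 25, 28, 34, 21, 29]
Tree (level-order array): [39, 38, None, 35, None, 25, 36, 21, 28, None, None, None, None, None, 34, 29]
BFS from the root, enqueuing left then right child of each popped node:
  queue [39] -> pop 39, enqueue [38], visited so far: [39]
  queue [38] -> pop 38, enqueue [35], visited so far: [39, 38]
  queue [35] -> pop 35, enqueue [25, 36], visited so far: [39, 38, 35]
  queue [25, 36] -> pop 25, enqueue [21, 28], visited so far: [39, 38, 35, 25]
  queue [36, 21, 28] -> pop 36, enqueue [none], visited so far: [39, 38, 35, 25, 36]
  queue [21, 28] -> pop 21, enqueue [none], visited so far: [39, 38, 35, 25, 36, 21]
  queue [28] -> pop 28, enqueue [34], visited so far: [39, 38, 35, 25, 36, 21, 28]
  queue [34] -> pop 34, enqueue [29], visited so far: [39, 38, 35, 25, 36, 21, 28, 34]
  queue [29] -> pop 29, enqueue [none], visited so far: [39, 38, 35, 25, 36, 21, 28, 34, 29]
Result: [39, 38, 35, 25, 36, 21, 28, 34, 29]


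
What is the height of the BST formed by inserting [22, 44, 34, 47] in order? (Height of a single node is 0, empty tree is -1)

Insertion order: [22, 44, 34, 47]
Tree (level-order array): [22, None, 44, 34, 47]
Compute height bottom-up (empty subtree = -1):
  height(34) = 1 + max(-1, -1) = 0
  height(47) = 1 + max(-1, -1) = 0
  height(44) = 1 + max(0, 0) = 1
  height(22) = 1 + max(-1, 1) = 2
Height = 2


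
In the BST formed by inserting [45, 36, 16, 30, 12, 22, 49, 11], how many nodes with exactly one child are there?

Tree built from: [45, 36, 16, 30, 12, 22, 49, 11]
Tree (level-order array): [45, 36, 49, 16, None, None, None, 12, 30, 11, None, 22]
Rule: These are nodes with exactly 1 non-null child.
Per-node child counts:
  node 45: 2 child(ren)
  node 36: 1 child(ren)
  node 16: 2 child(ren)
  node 12: 1 child(ren)
  node 11: 0 child(ren)
  node 30: 1 child(ren)
  node 22: 0 child(ren)
  node 49: 0 child(ren)
Matching nodes: [36, 12, 30]
Count of nodes with exactly one child: 3


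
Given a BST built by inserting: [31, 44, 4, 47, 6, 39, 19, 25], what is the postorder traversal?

Tree insertion order: [31, 44, 4, 47, 6, 39, 19, 25]
Tree (level-order array): [31, 4, 44, None, 6, 39, 47, None, 19, None, None, None, None, None, 25]
Postorder traversal: [25, 19, 6, 4, 39, 47, 44, 31]


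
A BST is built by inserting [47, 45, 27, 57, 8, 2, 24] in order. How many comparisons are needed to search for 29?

Search path for 29: 47 -> 45 -> 27
Found: False
Comparisons: 3


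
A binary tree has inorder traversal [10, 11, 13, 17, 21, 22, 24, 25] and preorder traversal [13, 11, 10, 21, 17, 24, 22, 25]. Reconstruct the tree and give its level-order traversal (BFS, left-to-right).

Inorder:  [10, 11, 13, 17, 21, 22, 24, 25]
Preorder: [13, 11, 10, 21, 17, 24, 22, 25]
Algorithm: preorder visits root first, so consume preorder in order;
for each root, split the current inorder slice at that value into
left-subtree inorder and right-subtree inorder, then recurse.
Recursive splits:
  root=13; inorder splits into left=[10, 11], right=[17, 21, 22, 24, 25]
  root=11; inorder splits into left=[10], right=[]
  root=10; inorder splits into left=[], right=[]
  root=21; inorder splits into left=[17], right=[22, 24, 25]
  root=17; inorder splits into left=[], right=[]
  root=24; inorder splits into left=[22], right=[25]
  root=22; inorder splits into left=[], right=[]
  root=25; inorder splits into left=[], right=[]
Reconstructed level-order: [13, 11, 21, 10, 17, 24, 22, 25]


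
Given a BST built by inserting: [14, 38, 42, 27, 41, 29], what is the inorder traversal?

Tree insertion order: [14, 38, 42, 27, 41, 29]
Tree (level-order array): [14, None, 38, 27, 42, None, 29, 41]
Inorder traversal: [14, 27, 29, 38, 41, 42]


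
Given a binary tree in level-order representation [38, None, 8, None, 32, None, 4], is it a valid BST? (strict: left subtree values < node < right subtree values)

Level-order array: [38, None, 8, None, 32, None, 4]
Validate using subtree bounds (lo, hi): at each node, require lo < value < hi,
then recurse left with hi=value and right with lo=value.
Preorder trace (stopping at first violation):
  at node 38 with bounds (-inf, +inf): OK
  at node 8 with bounds (38, +inf): VIOLATION
Node 8 violates its bound: not (38 < 8 < +inf).
Result: Not a valid BST


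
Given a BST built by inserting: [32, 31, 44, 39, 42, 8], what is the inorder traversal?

Tree insertion order: [32, 31, 44, 39, 42, 8]
Tree (level-order array): [32, 31, 44, 8, None, 39, None, None, None, None, 42]
Inorder traversal: [8, 31, 32, 39, 42, 44]


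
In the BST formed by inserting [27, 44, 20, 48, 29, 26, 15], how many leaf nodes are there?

Tree built from: [27, 44, 20, 48, 29, 26, 15]
Tree (level-order array): [27, 20, 44, 15, 26, 29, 48]
Rule: A leaf has 0 children.
Per-node child counts:
  node 27: 2 child(ren)
  node 20: 2 child(ren)
  node 15: 0 child(ren)
  node 26: 0 child(ren)
  node 44: 2 child(ren)
  node 29: 0 child(ren)
  node 48: 0 child(ren)
Matching nodes: [15, 26, 29, 48]
Count of leaf nodes: 4


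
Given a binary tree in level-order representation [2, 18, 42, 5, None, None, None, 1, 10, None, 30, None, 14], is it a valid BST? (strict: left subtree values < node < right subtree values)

Level-order array: [2, 18, 42, 5, None, None, None, 1, 10, None, 30, None, 14]
Validate using subtree bounds (lo, hi): at each node, require lo < value < hi,
then recurse left with hi=value and right with lo=value.
Preorder trace (stopping at first violation):
  at node 2 with bounds (-inf, +inf): OK
  at node 18 with bounds (-inf, 2): VIOLATION
Node 18 violates its bound: not (-inf < 18 < 2).
Result: Not a valid BST


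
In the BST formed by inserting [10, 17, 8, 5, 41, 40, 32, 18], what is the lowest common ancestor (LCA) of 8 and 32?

Tree insertion order: [10, 17, 8, 5, 41, 40, 32, 18]
Tree (level-order array): [10, 8, 17, 5, None, None, 41, None, None, 40, None, 32, None, 18]
In a BST, the LCA of p=8, q=32 is the first node v on the
root-to-leaf path with p <= v <= q (go left if both < v, right if both > v).
Walk from root:
  at 10: 8 <= 10 <= 32, this is the LCA
LCA = 10


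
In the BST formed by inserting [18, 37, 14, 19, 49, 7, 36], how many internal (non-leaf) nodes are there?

Tree built from: [18, 37, 14, 19, 49, 7, 36]
Tree (level-order array): [18, 14, 37, 7, None, 19, 49, None, None, None, 36]
Rule: An internal node has at least one child.
Per-node child counts:
  node 18: 2 child(ren)
  node 14: 1 child(ren)
  node 7: 0 child(ren)
  node 37: 2 child(ren)
  node 19: 1 child(ren)
  node 36: 0 child(ren)
  node 49: 0 child(ren)
Matching nodes: [18, 14, 37, 19]
Count of internal (non-leaf) nodes: 4


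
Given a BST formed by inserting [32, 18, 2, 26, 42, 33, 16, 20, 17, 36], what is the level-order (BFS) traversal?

Tree insertion order: [32, 18, 2, 26, 42, 33, 16, 20, 17, 36]
Tree (level-order array): [32, 18, 42, 2, 26, 33, None, None, 16, 20, None, None, 36, None, 17]
BFS from the root, enqueuing left then right child of each popped node:
  queue [32] -> pop 32, enqueue [18, 42], visited so far: [32]
  queue [18, 42] -> pop 18, enqueue [2, 26], visited so far: [32, 18]
  queue [42, 2, 26] -> pop 42, enqueue [33], visited so far: [32, 18, 42]
  queue [2, 26, 33] -> pop 2, enqueue [16], visited so far: [32, 18, 42, 2]
  queue [26, 33, 16] -> pop 26, enqueue [20], visited so far: [32, 18, 42, 2, 26]
  queue [33, 16, 20] -> pop 33, enqueue [36], visited so far: [32, 18, 42, 2, 26, 33]
  queue [16, 20, 36] -> pop 16, enqueue [17], visited so far: [32, 18, 42, 2, 26, 33, 16]
  queue [20, 36, 17] -> pop 20, enqueue [none], visited so far: [32, 18, 42, 2, 26, 33, 16, 20]
  queue [36, 17] -> pop 36, enqueue [none], visited so far: [32, 18, 42, 2, 26, 33, 16, 20, 36]
  queue [17] -> pop 17, enqueue [none], visited so far: [32, 18, 42, 2, 26, 33, 16, 20, 36, 17]
Result: [32, 18, 42, 2, 26, 33, 16, 20, 36, 17]


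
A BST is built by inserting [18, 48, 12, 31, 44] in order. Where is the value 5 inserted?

Starting tree (level order): [18, 12, 48, None, None, 31, None, None, 44]
Insertion path: 18 -> 12
Result: insert 5 as left child of 12
Final tree (level order): [18, 12, 48, 5, None, 31, None, None, None, None, 44]


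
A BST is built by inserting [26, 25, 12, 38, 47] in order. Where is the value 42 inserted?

Starting tree (level order): [26, 25, 38, 12, None, None, 47]
Insertion path: 26 -> 38 -> 47
Result: insert 42 as left child of 47
Final tree (level order): [26, 25, 38, 12, None, None, 47, None, None, 42]


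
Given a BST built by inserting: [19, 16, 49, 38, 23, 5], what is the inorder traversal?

Tree insertion order: [19, 16, 49, 38, 23, 5]
Tree (level-order array): [19, 16, 49, 5, None, 38, None, None, None, 23]
Inorder traversal: [5, 16, 19, 23, 38, 49]


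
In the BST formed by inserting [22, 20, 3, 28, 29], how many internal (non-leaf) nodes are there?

Tree built from: [22, 20, 3, 28, 29]
Tree (level-order array): [22, 20, 28, 3, None, None, 29]
Rule: An internal node has at least one child.
Per-node child counts:
  node 22: 2 child(ren)
  node 20: 1 child(ren)
  node 3: 0 child(ren)
  node 28: 1 child(ren)
  node 29: 0 child(ren)
Matching nodes: [22, 20, 28]
Count of internal (non-leaf) nodes: 3


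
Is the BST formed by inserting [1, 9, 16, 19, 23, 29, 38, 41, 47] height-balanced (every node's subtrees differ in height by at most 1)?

Tree (level-order array): [1, None, 9, None, 16, None, 19, None, 23, None, 29, None, 38, None, 41, None, 47]
Definition: a tree is height-balanced if, at every node, |h(left) - h(right)| <= 1 (empty subtree has height -1).
Bottom-up per-node check:
  node 47: h_left=-1, h_right=-1, diff=0 [OK], height=0
  node 41: h_left=-1, h_right=0, diff=1 [OK], height=1
  node 38: h_left=-1, h_right=1, diff=2 [FAIL (|-1-1|=2 > 1)], height=2
  node 29: h_left=-1, h_right=2, diff=3 [FAIL (|-1-2|=3 > 1)], height=3
  node 23: h_left=-1, h_right=3, diff=4 [FAIL (|-1-3|=4 > 1)], height=4
  node 19: h_left=-1, h_right=4, diff=5 [FAIL (|-1-4|=5 > 1)], height=5
  node 16: h_left=-1, h_right=5, diff=6 [FAIL (|-1-5|=6 > 1)], height=6
  node 9: h_left=-1, h_right=6, diff=7 [FAIL (|-1-6|=7 > 1)], height=7
  node 1: h_left=-1, h_right=7, diff=8 [FAIL (|-1-7|=8 > 1)], height=8
Node 38 violates the condition: |-1 - 1| = 2 > 1.
Result: Not balanced


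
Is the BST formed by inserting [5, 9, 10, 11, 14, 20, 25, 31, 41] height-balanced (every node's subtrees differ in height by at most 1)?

Tree (level-order array): [5, None, 9, None, 10, None, 11, None, 14, None, 20, None, 25, None, 31, None, 41]
Definition: a tree is height-balanced if, at every node, |h(left) - h(right)| <= 1 (empty subtree has height -1).
Bottom-up per-node check:
  node 41: h_left=-1, h_right=-1, diff=0 [OK], height=0
  node 31: h_left=-1, h_right=0, diff=1 [OK], height=1
  node 25: h_left=-1, h_right=1, diff=2 [FAIL (|-1-1|=2 > 1)], height=2
  node 20: h_left=-1, h_right=2, diff=3 [FAIL (|-1-2|=3 > 1)], height=3
  node 14: h_left=-1, h_right=3, diff=4 [FAIL (|-1-3|=4 > 1)], height=4
  node 11: h_left=-1, h_right=4, diff=5 [FAIL (|-1-4|=5 > 1)], height=5
  node 10: h_left=-1, h_right=5, diff=6 [FAIL (|-1-5|=6 > 1)], height=6
  node 9: h_left=-1, h_right=6, diff=7 [FAIL (|-1-6|=7 > 1)], height=7
  node 5: h_left=-1, h_right=7, diff=8 [FAIL (|-1-7|=8 > 1)], height=8
Node 25 violates the condition: |-1 - 1| = 2 > 1.
Result: Not balanced


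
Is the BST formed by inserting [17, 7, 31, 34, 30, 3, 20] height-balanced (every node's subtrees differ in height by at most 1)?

Tree (level-order array): [17, 7, 31, 3, None, 30, 34, None, None, 20]
Definition: a tree is height-balanced if, at every node, |h(left) - h(right)| <= 1 (empty subtree has height -1).
Bottom-up per-node check:
  node 3: h_left=-1, h_right=-1, diff=0 [OK], height=0
  node 7: h_left=0, h_right=-1, diff=1 [OK], height=1
  node 20: h_left=-1, h_right=-1, diff=0 [OK], height=0
  node 30: h_left=0, h_right=-1, diff=1 [OK], height=1
  node 34: h_left=-1, h_right=-1, diff=0 [OK], height=0
  node 31: h_left=1, h_right=0, diff=1 [OK], height=2
  node 17: h_left=1, h_right=2, diff=1 [OK], height=3
All nodes satisfy the balance condition.
Result: Balanced


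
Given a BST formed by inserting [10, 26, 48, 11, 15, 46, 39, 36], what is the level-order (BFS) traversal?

Tree insertion order: [10, 26, 48, 11, 15, 46, 39, 36]
Tree (level-order array): [10, None, 26, 11, 48, None, 15, 46, None, None, None, 39, None, 36]
BFS from the root, enqueuing left then right child of each popped node:
  queue [10] -> pop 10, enqueue [26], visited so far: [10]
  queue [26] -> pop 26, enqueue [11, 48], visited so far: [10, 26]
  queue [11, 48] -> pop 11, enqueue [15], visited so far: [10, 26, 11]
  queue [48, 15] -> pop 48, enqueue [46], visited so far: [10, 26, 11, 48]
  queue [15, 46] -> pop 15, enqueue [none], visited so far: [10, 26, 11, 48, 15]
  queue [46] -> pop 46, enqueue [39], visited so far: [10, 26, 11, 48, 15, 46]
  queue [39] -> pop 39, enqueue [36], visited so far: [10, 26, 11, 48, 15, 46, 39]
  queue [36] -> pop 36, enqueue [none], visited so far: [10, 26, 11, 48, 15, 46, 39, 36]
Result: [10, 26, 11, 48, 15, 46, 39, 36]


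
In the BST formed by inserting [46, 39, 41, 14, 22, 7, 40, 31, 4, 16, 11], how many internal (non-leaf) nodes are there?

Tree built from: [46, 39, 41, 14, 22, 7, 40, 31, 4, 16, 11]
Tree (level-order array): [46, 39, None, 14, 41, 7, 22, 40, None, 4, 11, 16, 31]
Rule: An internal node has at least one child.
Per-node child counts:
  node 46: 1 child(ren)
  node 39: 2 child(ren)
  node 14: 2 child(ren)
  node 7: 2 child(ren)
  node 4: 0 child(ren)
  node 11: 0 child(ren)
  node 22: 2 child(ren)
  node 16: 0 child(ren)
  node 31: 0 child(ren)
  node 41: 1 child(ren)
  node 40: 0 child(ren)
Matching nodes: [46, 39, 14, 7, 22, 41]
Count of internal (non-leaf) nodes: 6


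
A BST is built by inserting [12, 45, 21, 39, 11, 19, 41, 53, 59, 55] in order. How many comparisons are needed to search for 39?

Search path for 39: 12 -> 45 -> 21 -> 39
Found: True
Comparisons: 4


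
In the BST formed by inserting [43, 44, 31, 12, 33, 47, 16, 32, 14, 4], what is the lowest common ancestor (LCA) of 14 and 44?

Tree insertion order: [43, 44, 31, 12, 33, 47, 16, 32, 14, 4]
Tree (level-order array): [43, 31, 44, 12, 33, None, 47, 4, 16, 32, None, None, None, None, None, 14]
In a BST, the LCA of p=14, q=44 is the first node v on the
root-to-leaf path with p <= v <= q (go left if both < v, right if both > v).
Walk from root:
  at 43: 14 <= 43 <= 44, this is the LCA
LCA = 43


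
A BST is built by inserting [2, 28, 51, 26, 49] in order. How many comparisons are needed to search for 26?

Search path for 26: 2 -> 28 -> 26
Found: True
Comparisons: 3


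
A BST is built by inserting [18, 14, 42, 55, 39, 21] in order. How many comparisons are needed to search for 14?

Search path for 14: 18 -> 14
Found: True
Comparisons: 2


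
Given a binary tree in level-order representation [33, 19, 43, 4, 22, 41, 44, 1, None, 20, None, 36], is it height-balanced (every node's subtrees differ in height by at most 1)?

Tree (level-order array): [33, 19, 43, 4, 22, 41, 44, 1, None, 20, None, 36]
Definition: a tree is height-balanced if, at every node, |h(left) - h(right)| <= 1 (empty subtree has height -1).
Bottom-up per-node check:
  node 1: h_left=-1, h_right=-1, diff=0 [OK], height=0
  node 4: h_left=0, h_right=-1, diff=1 [OK], height=1
  node 20: h_left=-1, h_right=-1, diff=0 [OK], height=0
  node 22: h_left=0, h_right=-1, diff=1 [OK], height=1
  node 19: h_left=1, h_right=1, diff=0 [OK], height=2
  node 36: h_left=-1, h_right=-1, diff=0 [OK], height=0
  node 41: h_left=0, h_right=-1, diff=1 [OK], height=1
  node 44: h_left=-1, h_right=-1, diff=0 [OK], height=0
  node 43: h_left=1, h_right=0, diff=1 [OK], height=2
  node 33: h_left=2, h_right=2, diff=0 [OK], height=3
All nodes satisfy the balance condition.
Result: Balanced


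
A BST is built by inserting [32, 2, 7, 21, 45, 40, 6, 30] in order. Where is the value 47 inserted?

Starting tree (level order): [32, 2, 45, None, 7, 40, None, 6, 21, None, None, None, None, None, 30]
Insertion path: 32 -> 45
Result: insert 47 as right child of 45
Final tree (level order): [32, 2, 45, None, 7, 40, 47, 6, 21, None, None, None, None, None, None, None, 30]


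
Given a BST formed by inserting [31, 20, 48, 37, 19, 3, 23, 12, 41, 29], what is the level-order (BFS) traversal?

Tree insertion order: [31, 20, 48, 37, 19, 3, 23, 12, 41, 29]
Tree (level-order array): [31, 20, 48, 19, 23, 37, None, 3, None, None, 29, None, 41, None, 12]
BFS from the root, enqueuing left then right child of each popped node:
  queue [31] -> pop 31, enqueue [20, 48], visited so far: [31]
  queue [20, 48] -> pop 20, enqueue [19, 23], visited so far: [31, 20]
  queue [48, 19, 23] -> pop 48, enqueue [37], visited so far: [31, 20, 48]
  queue [19, 23, 37] -> pop 19, enqueue [3], visited so far: [31, 20, 48, 19]
  queue [23, 37, 3] -> pop 23, enqueue [29], visited so far: [31, 20, 48, 19, 23]
  queue [37, 3, 29] -> pop 37, enqueue [41], visited so far: [31, 20, 48, 19, 23, 37]
  queue [3, 29, 41] -> pop 3, enqueue [12], visited so far: [31, 20, 48, 19, 23, 37, 3]
  queue [29, 41, 12] -> pop 29, enqueue [none], visited so far: [31, 20, 48, 19, 23, 37, 3, 29]
  queue [41, 12] -> pop 41, enqueue [none], visited so far: [31, 20, 48, 19, 23, 37, 3, 29, 41]
  queue [12] -> pop 12, enqueue [none], visited so far: [31, 20, 48, 19, 23, 37, 3, 29, 41, 12]
Result: [31, 20, 48, 19, 23, 37, 3, 29, 41, 12]


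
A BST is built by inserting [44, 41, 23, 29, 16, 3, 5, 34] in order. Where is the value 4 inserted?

Starting tree (level order): [44, 41, None, 23, None, 16, 29, 3, None, None, 34, None, 5]
Insertion path: 44 -> 41 -> 23 -> 16 -> 3 -> 5
Result: insert 4 as left child of 5
Final tree (level order): [44, 41, None, 23, None, 16, 29, 3, None, None, 34, None, 5, None, None, 4]


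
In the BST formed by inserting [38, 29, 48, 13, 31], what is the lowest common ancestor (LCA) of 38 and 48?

Tree insertion order: [38, 29, 48, 13, 31]
Tree (level-order array): [38, 29, 48, 13, 31]
In a BST, the LCA of p=38, q=48 is the first node v on the
root-to-leaf path with p <= v <= q (go left if both < v, right if both > v).
Walk from root:
  at 38: 38 <= 38 <= 48, this is the LCA
LCA = 38


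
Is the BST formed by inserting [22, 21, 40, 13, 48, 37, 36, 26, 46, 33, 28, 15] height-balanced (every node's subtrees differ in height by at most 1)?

Tree (level-order array): [22, 21, 40, 13, None, 37, 48, None, 15, 36, None, 46, None, None, None, 26, None, None, None, None, 33, 28]
Definition: a tree is height-balanced if, at every node, |h(left) - h(right)| <= 1 (empty subtree has height -1).
Bottom-up per-node check:
  node 15: h_left=-1, h_right=-1, diff=0 [OK], height=0
  node 13: h_left=-1, h_right=0, diff=1 [OK], height=1
  node 21: h_left=1, h_right=-1, diff=2 [FAIL (|1--1|=2 > 1)], height=2
  node 28: h_left=-1, h_right=-1, diff=0 [OK], height=0
  node 33: h_left=0, h_right=-1, diff=1 [OK], height=1
  node 26: h_left=-1, h_right=1, diff=2 [FAIL (|-1-1|=2 > 1)], height=2
  node 36: h_left=2, h_right=-1, diff=3 [FAIL (|2--1|=3 > 1)], height=3
  node 37: h_left=3, h_right=-1, diff=4 [FAIL (|3--1|=4 > 1)], height=4
  node 46: h_left=-1, h_right=-1, diff=0 [OK], height=0
  node 48: h_left=0, h_right=-1, diff=1 [OK], height=1
  node 40: h_left=4, h_right=1, diff=3 [FAIL (|4-1|=3 > 1)], height=5
  node 22: h_left=2, h_right=5, diff=3 [FAIL (|2-5|=3 > 1)], height=6
Node 21 violates the condition: |1 - -1| = 2 > 1.
Result: Not balanced


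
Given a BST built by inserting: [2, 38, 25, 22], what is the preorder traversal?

Tree insertion order: [2, 38, 25, 22]
Tree (level-order array): [2, None, 38, 25, None, 22]
Preorder traversal: [2, 38, 25, 22]


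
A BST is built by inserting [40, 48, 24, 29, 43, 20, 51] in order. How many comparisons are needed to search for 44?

Search path for 44: 40 -> 48 -> 43
Found: False
Comparisons: 3


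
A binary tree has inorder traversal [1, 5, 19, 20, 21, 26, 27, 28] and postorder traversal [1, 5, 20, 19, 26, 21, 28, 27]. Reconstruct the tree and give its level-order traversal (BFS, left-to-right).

Inorder:   [1, 5, 19, 20, 21, 26, 27, 28]
Postorder: [1, 5, 20, 19, 26, 21, 28, 27]
Algorithm: postorder visits root last, so walk postorder right-to-left;
each value is the root of the current inorder slice — split it at that
value, recurse on the right subtree first, then the left.
Recursive splits:
  root=27; inorder splits into left=[1, 5, 19, 20, 21, 26], right=[28]
  root=28; inorder splits into left=[], right=[]
  root=21; inorder splits into left=[1, 5, 19, 20], right=[26]
  root=26; inorder splits into left=[], right=[]
  root=19; inorder splits into left=[1, 5], right=[20]
  root=20; inorder splits into left=[], right=[]
  root=5; inorder splits into left=[1], right=[]
  root=1; inorder splits into left=[], right=[]
Reconstructed level-order: [27, 21, 28, 19, 26, 5, 20, 1]


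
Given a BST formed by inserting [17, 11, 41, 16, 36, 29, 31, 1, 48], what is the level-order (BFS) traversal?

Tree insertion order: [17, 11, 41, 16, 36, 29, 31, 1, 48]
Tree (level-order array): [17, 11, 41, 1, 16, 36, 48, None, None, None, None, 29, None, None, None, None, 31]
BFS from the root, enqueuing left then right child of each popped node:
  queue [17] -> pop 17, enqueue [11, 41], visited so far: [17]
  queue [11, 41] -> pop 11, enqueue [1, 16], visited so far: [17, 11]
  queue [41, 1, 16] -> pop 41, enqueue [36, 48], visited so far: [17, 11, 41]
  queue [1, 16, 36, 48] -> pop 1, enqueue [none], visited so far: [17, 11, 41, 1]
  queue [16, 36, 48] -> pop 16, enqueue [none], visited so far: [17, 11, 41, 1, 16]
  queue [36, 48] -> pop 36, enqueue [29], visited so far: [17, 11, 41, 1, 16, 36]
  queue [48, 29] -> pop 48, enqueue [none], visited so far: [17, 11, 41, 1, 16, 36, 48]
  queue [29] -> pop 29, enqueue [31], visited so far: [17, 11, 41, 1, 16, 36, 48, 29]
  queue [31] -> pop 31, enqueue [none], visited so far: [17, 11, 41, 1, 16, 36, 48, 29, 31]
Result: [17, 11, 41, 1, 16, 36, 48, 29, 31]


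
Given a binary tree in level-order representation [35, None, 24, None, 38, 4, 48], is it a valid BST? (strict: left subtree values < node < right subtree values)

Level-order array: [35, None, 24, None, 38, 4, 48]
Validate using subtree bounds (lo, hi): at each node, require lo < value < hi,
then recurse left with hi=value and right with lo=value.
Preorder trace (stopping at first violation):
  at node 35 with bounds (-inf, +inf): OK
  at node 24 with bounds (35, +inf): VIOLATION
Node 24 violates its bound: not (35 < 24 < +inf).
Result: Not a valid BST


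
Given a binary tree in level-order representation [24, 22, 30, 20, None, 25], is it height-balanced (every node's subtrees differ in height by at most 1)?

Tree (level-order array): [24, 22, 30, 20, None, 25]
Definition: a tree is height-balanced if, at every node, |h(left) - h(right)| <= 1 (empty subtree has height -1).
Bottom-up per-node check:
  node 20: h_left=-1, h_right=-1, diff=0 [OK], height=0
  node 22: h_left=0, h_right=-1, diff=1 [OK], height=1
  node 25: h_left=-1, h_right=-1, diff=0 [OK], height=0
  node 30: h_left=0, h_right=-1, diff=1 [OK], height=1
  node 24: h_left=1, h_right=1, diff=0 [OK], height=2
All nodes satisfy the balance condition.
Result: Balanced


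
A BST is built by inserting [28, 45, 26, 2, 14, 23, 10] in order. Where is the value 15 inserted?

Starting tree (level order): [28, 26, 45, 2, None, None, None, None, 14, 10, 23]
Insertion path: 28 -> 26 -> 2 -> 14 -> 23
Result: insert 15 as left child of 23
Final tree (level order): [28, 26, 45, 2, None, None, None, None, 14, 10, 23, None, None, 15]


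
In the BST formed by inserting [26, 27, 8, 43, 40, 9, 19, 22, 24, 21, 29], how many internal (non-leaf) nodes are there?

Tree built from: [26, 27, 8, 43, 40, 9, 19, 22, 24, 21, 29]
Tree (level-order array): [26, 8, 27, None, 9, None, 43, None, 19, 40, None, None, 22, 29, None, 21, 24]
Rule: An internal node has at least one child.
Per-node child counts:
  node 26: 2 child(ren)
  node 8: 1 child(ren)
  node 9: 1 child(ren)
  node 19: 1 child(ren)
  node 22: 2 child(ren)
  node 21: 0 child(ren)
  node 24: 0 child(ren)
  node 27: 1 child(ren)
  node 43: 1 child(ren)
  node 40: 1 child(ren)
  node 29: 0 child(ren)
Matching nodes: [26, 8, 9, 19, 22, 27, 43, 40]
Count of internal (non-leaf) nodes: 8


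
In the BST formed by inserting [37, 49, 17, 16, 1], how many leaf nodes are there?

Tree built from: [37, 49, 17, 16, 1]
Tree (level-order array): [37, 17, 49, 16, None, None, None, 1]
Rule: A leaf has 0 children.
Per-node child counts:
  node 37: 2 child(ren)
  node 17: 1 child(ren)
  node 16: 1 child(ren)
  node 1: 0 child(ren)
  node 49: 0 child(ren)
Matching nodes: [1, 49]
Count of leaf nodes: 2


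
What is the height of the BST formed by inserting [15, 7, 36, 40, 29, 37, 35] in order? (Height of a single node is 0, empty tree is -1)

Insertion order: [15, 7, 36, 40, 29, 37, 35]
Tree (level-order array): [15, 7, 36, None, None, 29, 40, None, 35, 37]
Compute height bottom-up (empty subtree = -1):
  height(7) = 1 + max(-1, -1) = 0
  height(35) = 1 + max(-1, -1) = 0
  height(29) = 1 + max(-1, 0) = 1
  height(37) = 1 + max(-1, -1) = 0
  height(40) = 1 + max(0, -1) = 1
  height(36) = 1 + max(1, 1) = 2
  height(15) = 1 + max(0, 2) = 3
Height = 3


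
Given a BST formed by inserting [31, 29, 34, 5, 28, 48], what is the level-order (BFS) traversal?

Tree insertion order: [31, 29, 34, 5, 28, 48]
Tree (level-order array): [31, 29, 34, 5, None, None, 48, None, 28]
BFS from the root, enqueuing left then right child of each popped node:
  queue [31] -> pop 31, enqueue [29, 34], visited so far: [31]
  queue [29, 34] -> pop 29, enqueue [5], visited so far: [31, 29]
  queue [34, 5] -> pop 34, enqueue [48], visited so far: [31, 29, 34]
  queue [5, 48] -> pop 5, enqueue [28], visited so far: [31, 29, 34, 5]
  queue [48, 28] -> pop 48, enqueue [none], visited so far: [31, 29, 34, 5, 48]
  queue [28] -> pop 28, enqueue [none], visited so far: [31, 29, 34, 5, 48, 28]
Result: [31, 29, 34, 5, 48, 28]


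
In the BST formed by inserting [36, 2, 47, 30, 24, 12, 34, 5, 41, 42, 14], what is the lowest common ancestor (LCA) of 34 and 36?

Tree insertion order: [36, 2, 47, 30, 24, 12, 34, 5, 41, 42, 14]
Tree (level-order array): [36, 2, 47, None, 30, 41, None, 24, 34, None, 42, 12, None, None, None, None, None, 5, 14]
In a BST, the LCA of p=34, q=36 is the first node v on the
root-to-leaf path with p <= v <= q (go left if both < v, right if both > v).
Walk from root:
  at 36: 34 <= 36 <= 36, this is the LCA
LCA = 36


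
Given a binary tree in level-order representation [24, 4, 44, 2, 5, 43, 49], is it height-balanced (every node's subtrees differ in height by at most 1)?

Tree (level-order array): [24, 4, 44, 2, 5, 43, 49]
Definition: a tree is height-balanced if, at every node, |h(left) - h(right)| <= 1 (empty subtree has height -1).
Bottom-up per-node check:
  node 2: h_left=-1, h_right=-1, diff=0 [OK], height=0
  node 5: h_left=-1, h_right=-1, diff=0 [OK], height=0
  node 4: h_left=0, h_right=0, diff=0 [OK], height=1
  node 43: h_left=-1, h_right=-1, diff=0 [OK], height=0
  node 49: h_left=-1, h_right=-1, diff=0 [OK], height=0
  node 44: h_left=0, h_right=0, diff=0 [OK], height=1
  node 24: h_left=1, h_right=1, diff=0 [OK], height=2
All nodes satisfy the balance condition.
Result: Balanced


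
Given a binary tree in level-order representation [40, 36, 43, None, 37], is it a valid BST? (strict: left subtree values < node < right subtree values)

Level-order array: [40, 36, 43, None, 37]
Validate using subtree bounds (lo, hi): at each node, require lo < value < hi,
then recurse left with hi=value and right with lo=value.
Preorder trace (stopping at first violation):
  at node 40 with bounds (-inf, +inf): OK
  at node 36 with bounds (-inf, 40): OK
  at node 37 with bounds (36, 40): OK
  at node 43 with bounds (40, +inf): OK
No violation found at any node.
Result: Valid BST


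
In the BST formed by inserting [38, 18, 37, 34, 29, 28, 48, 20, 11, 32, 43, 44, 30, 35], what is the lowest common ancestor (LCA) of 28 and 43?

Tree insertion order: [38, 18, 37, 34, 29, 28, 48, 20, 11, 32, 43, 44, 30, 35]
Tree (level-order array): [38, 18, 48, 11, 37, 43, None, None, None, 34, None, None, 44, 29, 35, None, None, 28, 32, None, None, 20, None, 30]
In a BST, the LCA of p=28, q=43 is the first node v on the
root-to-leaf path with p <= v <= q (go left if both < v, right if both > v).
Walk from root:
  at 38: 28 <= 38 <= 43, this is the LCA
LCA = 38


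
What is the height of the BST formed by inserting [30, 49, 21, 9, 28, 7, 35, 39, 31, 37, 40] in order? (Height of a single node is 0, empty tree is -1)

Insertion order: [30, 49, 21, 9, 28, 7, 35, 39, 31, 37, 40]
Tree (level-order array): [30, 21, 49, 9, 28, 35, None, 7, None, None, None, 31, 39, None, None, None, None, 37, 40]
Compute height bottom-up (empty subtree = -1):
  height(7) = 1 + max(-1, -1) = 0
  height(9) = 1 + max(0, -1) = 1
  height(28) = 1 + max(-1, -1) = 0
  height(21) = 1 + max(1, 0) = 2
  height(31) = 1 + max(-1, -1) = 0
  height(37) = 1 + max(-1, -1) = 0
  height(40) = 1 + max(-1, -1) = 0
  height(39) = 1 + max(0, 0) = 1
  height(35) = 1 + max(0, 1) = 2
  height(49) = 1 + max(2, -1) = 3
  height(30) = 1 + max(2, 3) = 4
Height = 4


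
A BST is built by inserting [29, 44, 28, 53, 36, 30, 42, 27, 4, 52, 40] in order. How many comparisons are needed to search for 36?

Search path for 36: 29 -> 44 -> 36
Found: True
Comparisons: 3


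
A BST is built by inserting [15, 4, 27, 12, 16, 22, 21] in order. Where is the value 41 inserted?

Starting tree (level order): [15, 4, 27, None, 12, 16, None, None, None, None, 22, 21]
Insertion path: 15 -> 27
Result: insert 41 as right child of 27
Final tree (level order): [15, 4, 27, None, 12, 16, 41, None, None, None, 22, None, None, 21]


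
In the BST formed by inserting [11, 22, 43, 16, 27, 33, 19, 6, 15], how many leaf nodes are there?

Tree built from: [11, 22, 43, 16, 27, 33, 19, 6, 15]
Tree (level-order array): [11, 6, 22, None, None, 16, 43, 15, 19, 27, None, None, None, None, None, None, 33]
Rule: A leaf has 0 children.
Per-node child counts:
  node 11: 2 child(ren)
  node 6: 0 child(ren)
  node 22: 2 child(ren)
  node 16: 2 child(ren)
  node 15: 0 child(ren)
  node 19: 0 child(ren)
  node 43: 1 child(ren)
  node 27: 1 child(ren)
  node 33: 0 child(ren)
Matching nodes: [6, 15, 19, 33]
Count of leaf nodes: 4


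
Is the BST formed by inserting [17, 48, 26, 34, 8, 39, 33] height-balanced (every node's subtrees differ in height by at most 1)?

Tree (level-order array): [17, 8, 48, None, None, 26, None, None, 34, 33, 39]
Definition: a tree is height-balanced if, at every node, |h(left) - h(right)| <= 1 (empty subtree has height -1).
Bottom-up per-node check:
  node 8: h_left=-1, h_right=-1, diff=0 [OK], height=0
  node 33: h_left=-1, h_right=-1, diff=0 [OK], height=0
  node 39: h_left=-1, h_right=-1, diff=0 [OK], height=0
  node 34: h_left=0, h_right=0, diff=0 [OK], height=1
  node 26: h_left=-1, h_right=1, diff=2 [FAIL (|-1-1|=2 > 1)], height=2
  node 48: h_left=2, h_right=-1, diff=3 [FAIL (|2--1|=3 > 1)], height=3
  node 17: h_left=0, h_right=3, diff=3 [FAIL (|0-3|=3 > 1)], height=4
Node 26 violates the condition: |-1 - 1| = 2 > 1.
Result: Not balanced


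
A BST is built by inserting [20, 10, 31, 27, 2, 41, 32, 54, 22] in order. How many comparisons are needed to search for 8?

Search path for 8: 20 -> 10 -> 2
Found: False
Comparisons: 3


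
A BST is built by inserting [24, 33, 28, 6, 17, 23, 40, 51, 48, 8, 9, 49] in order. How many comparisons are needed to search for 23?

Search path for 23: 24 -> 6 -> 17 -> 23
Found: True
Comparisons: 4


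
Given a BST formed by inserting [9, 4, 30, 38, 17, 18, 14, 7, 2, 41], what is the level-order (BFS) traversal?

Tree insertion order: [9, 4, 30, 38, 17, 18, 14, 7, 2, 41]
Tree (level-order array): [9, 4, 30, 2, 7, 17, 38, None, None, None, None, 14, 18, None, 41]
BFS from the root, enqueuing left then right child of each popped node:
  queue [9] -> pop 9, enqueue [4, 30], visited so far: [9]
  queue [4, 30] -> pop 4, enqueue [2, 7], visited so far: [9, 4]
  queue [30, 2, 7] -> pop 30, enqueue [17, 38], visited so far: [9, 4, 30]
  queue [2, 7, 17, 38] -> pop 2, enqueue [none], visited so far: [9, 4, 30, 2]
  queue [7, 17, 38] -> pop 7, enqueue [none], visited so far: [9, 4, 30, 2, 7]
  queue [17, 38] -> pop 17, enqueue [14, 18], visited so far: [9, 4, 30, 2, 7, 17]
  queue [38, 14, 18] -> pop 38, enqueue [41], visited so far: [9, 4, 30, 2, 7, 17, 38]
  queue [14, 18, 41] -> pop 14, enqueue [none], visited so far: [9, 4, 30, 2, 7, 17, 38, 14]
  queue [18, 41] -> pop 18, enqueue [none], visited so far: [9, 4, 30, 2, 7, 17, 38, 14, 18]
  queue [41] -> pop 41, enqueue [none], visited so far: [9, 4, 30, 2, 7, 17, 38, 14, 18, 41]
Result: [9, 4, 30, 2, 7, 17, 38, 14, 18, 41]


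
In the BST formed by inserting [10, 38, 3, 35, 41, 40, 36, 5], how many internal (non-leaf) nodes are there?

Tree built from: [10, 38, 3, 35, 41, 40, 36, 5]
Tree (level-order array): [10, 3, 38, None, 5, 35, 41, None, None, None, 36, 40]
Rule: An internal node has at least one child.
Per-node child counts:
  node 10: 2 child(ren)
  node 3: 1 child(ren)
  node 5: 0 child(ren)
  node 38: 2 child(ren)
  node 35: 1 child(ren)
  node 36: 0 child(ren)
  node 41: 1 child(ren)
  node 40: 0 child(ren)
Matching nodes: [10, 3, 38, 35, 41]
Count of internal (non-leaf) nodes: 5


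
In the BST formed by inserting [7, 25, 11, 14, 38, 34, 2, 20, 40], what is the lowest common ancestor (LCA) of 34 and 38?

Tree insertion order: [7, 25, 11, 14, 38, 34, 2, 20, 40]
Tree (level-order array): [7, 2, 25, None, None, 11, 38, None, 14, 34, 40, None, 20]
In a BST, the LCA of p=34, q=38 is the first node v on the
root-to-leaf path with p <= v <= q (go left if both < v, right if both > v).
Walk from root:
  at 7: both 34 and 38 > 7, go right
  at 25: both 34 and 38 > 25, go right
  at 38: 34 <= 38 <= 38, this is the LCA
LCA = 38


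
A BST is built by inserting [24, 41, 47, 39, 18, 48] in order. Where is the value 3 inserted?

Starting tree (level order): [24, 18, 41, None, None, 39, 47, None, None, None, 48]
Insertion path: 24 -> 18
Result: insert 3 as left child of 18
Final tree (level order): [24, 18, 41, 3, None, 39, 47, None, None, None, None, None, 48]
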